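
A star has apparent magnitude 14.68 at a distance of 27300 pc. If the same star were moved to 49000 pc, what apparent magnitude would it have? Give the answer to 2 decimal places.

Flux ∝ 1/d², so Δm = 5 log₁₀(d₂/d₁) = 5 log₁₀(49000/27300) = 1.270
m₂ = m₁ + Δm = 14.68 + (1.270) = 15.950

m ≈ 15.95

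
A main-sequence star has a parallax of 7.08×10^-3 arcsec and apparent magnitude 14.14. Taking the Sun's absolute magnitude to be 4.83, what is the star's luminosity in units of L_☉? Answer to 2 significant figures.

d = 1/p = 1/7.08×10^-3″ = 141.2 pc
M = m − 5 log₁₀ d + 5 = 14.14 − 5·2.1500 + 5 = 8.390
M − M_☉ = 8.390 − 4.83 = 3.560
L/L_☉ = 10^(−0.4 × 3.560) = 0.03766

L/L_☉ ≈ 0.038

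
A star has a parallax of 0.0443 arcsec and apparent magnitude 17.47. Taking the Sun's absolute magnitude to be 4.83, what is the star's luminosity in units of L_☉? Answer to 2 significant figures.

d = 1/p = 1/0.0443″ = 22.57 pc
M = m − 5 log₁₀ d + 5 = 17.47 − 5·1.3536 + 5 = 15.702
M − M_☉ = 15.702 − 4.83 = 10.872
L/L_☉ = 10^(−0.4 × 10.872) = 4.479×10^-5

L/L_☉ ≈ 4.5×10^-5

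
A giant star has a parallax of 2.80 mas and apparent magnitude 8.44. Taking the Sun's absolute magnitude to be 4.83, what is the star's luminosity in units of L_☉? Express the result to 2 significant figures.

L/L_☉ ≈ 46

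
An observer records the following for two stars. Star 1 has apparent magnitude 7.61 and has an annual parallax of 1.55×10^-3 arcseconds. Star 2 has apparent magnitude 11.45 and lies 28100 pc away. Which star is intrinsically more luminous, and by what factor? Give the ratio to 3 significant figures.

Star 2 is more luminous, by a factor of 55.2.

Star 1: d = 1/p = 1/1.55×10^-3″ = 645.2 pc
Star 1: M = m − 5 log₁₀ d + 5 = 7.61 − 5·2.8097 + 5 = -1.438
Star 2: M = m − 5 log₁₀ d + 5 = 11.45 − 5·4.4487 + 5 = -5.794
ΔM = M_1 − M_2 = -1.438 − (-5.794) = 4.355; smaller M is more luminous → Star 2.
L ratio = 10^(0.4 |ΔM|) = 10^1.742 = 55.22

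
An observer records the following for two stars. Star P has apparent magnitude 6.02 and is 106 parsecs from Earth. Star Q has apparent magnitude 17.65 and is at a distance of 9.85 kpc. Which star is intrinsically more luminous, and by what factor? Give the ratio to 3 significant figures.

Star P is more luminous, by a factor of 5.20.

Star P: M = m − 5 log₁₀ d + 5 = 6.02 − 5·2.0253 + 5 = 0.893
Star Q: d = 9.85 kpc = 9850 pc
Star Q: M = m − 5 log₁₀ d + 5 = 17.65 − 5·3.9934 + 5 = 2.683
ΔM = M_P − M_Q = 0.893 − (2.683) = -1.789; smaller M is more luminous → Star P.
L ratio = 10^(0.4 |ΔM|) = 10^0.716 = 5.197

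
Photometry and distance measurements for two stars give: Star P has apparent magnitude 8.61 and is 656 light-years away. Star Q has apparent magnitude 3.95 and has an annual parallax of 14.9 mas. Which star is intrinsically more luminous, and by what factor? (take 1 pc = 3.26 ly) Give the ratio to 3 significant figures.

Star Q is more luminous, by a factor of 8.13.

Star P: d = 656 ly / 3.26 = 201.2 pc
Star P: M = m − 5 log₁₀ d + 5 = 8.61 − 5·2.3037 + 5 = 2.092
Star Q: p = 14.9 mas = 0.0149″ → d = 1/p = 67.11 pc
Star Q: M = m − 5 log₁₀ d + 5 = 3.95 − 5·1.8268 + 5 = -0.184
ΔM = M_P − M_Q = 2.092 − (-0.184) = 2.276; smaller M is more luminous → Star Q.
L ratio = 10^(0.4 |ΔM|) = 10^0.910 = 8.133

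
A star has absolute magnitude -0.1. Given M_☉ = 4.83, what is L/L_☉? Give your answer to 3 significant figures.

M − M_☉ = -0.1 − 4.83 = -4.930
L/L_☉ = 10^(−0.4 (M − M_☉)) = 10^1.972 = 93.76

L/L_☉ ≈ 93.8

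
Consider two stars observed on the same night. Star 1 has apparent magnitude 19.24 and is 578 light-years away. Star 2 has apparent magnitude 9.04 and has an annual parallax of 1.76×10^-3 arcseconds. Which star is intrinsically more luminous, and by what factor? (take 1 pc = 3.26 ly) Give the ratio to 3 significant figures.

Star 1: d = 578 ly / 3.26 = 177.3 pc
Star 1: M = m − 5 log₁₀ d + 5 = 19.24 − 5·2.2487 + 5 = 12.996
Star 2: d = 1/p = 1/1.76×10^-3″ = 568.2 pc
Star 2: M = m − 5 log₁₀ d + 5 = 9.04 − 5·2.7545 + 5 = 0.268
ΔM = M_1 − M_2 = 12.996 − (0.268) = 12.729; smaller M is more luminous → Star 2.
L ratio = 10^(0.4 |ΔM|) = 10^5.092 = 123500

Star 2 is more luminous, by a factor of 123000.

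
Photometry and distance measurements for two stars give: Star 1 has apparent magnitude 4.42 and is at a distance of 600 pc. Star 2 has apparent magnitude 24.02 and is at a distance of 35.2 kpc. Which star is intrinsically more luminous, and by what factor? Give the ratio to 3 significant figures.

Star 1: M = m − 5 log₁₀ d + 5 = 4.42 − 5·2.7782 + 5 = -4.471
Star 2: d = 35.2 kpc = 35200 pc
Star 2: M = m − 5 log₁₀ d + 5 = 24.02 − 5·4.5465 + 5 = 6.287
ΔM = M_1 − M_2 = -4.471 − (6.287) = -10.758; smaller M is more luminous → Star 1.
L ratio = 10^(0.4 |ΔM|) = 10^4.303 = 20100

Star 1 is more luminous, by a factor of 20100.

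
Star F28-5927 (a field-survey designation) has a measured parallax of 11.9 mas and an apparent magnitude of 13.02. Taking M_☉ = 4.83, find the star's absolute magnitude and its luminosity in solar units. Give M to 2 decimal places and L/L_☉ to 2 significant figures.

d = 1/p = 1000/11.9 mas = 84.03 pc
M = m − 5 log₁₀ d + 5 = 13.02 − 5·1.9245 + 5 = 8.398
M − M_☉ = 8.398 − 4.83 = 3.568
L/L_☉ = 10^(−0.4 × 3.568) = 0.03740

M ≈ 8.40; L/L_☉ ≈ 0.037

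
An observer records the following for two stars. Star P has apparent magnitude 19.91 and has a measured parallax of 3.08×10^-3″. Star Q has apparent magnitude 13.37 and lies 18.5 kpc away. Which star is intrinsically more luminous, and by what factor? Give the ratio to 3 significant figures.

Star P: d = 1/p = 1/3.08×10^-3″ = 324.7 pc
Star P: M = m − 5 log₁₀ d + 5 = 19.91 − 5·2.5114 + 5 = 12.353
Star Q: d = 18.5 kpc = 18500 pc
Star Q: M = m − 5 log₁₀ d + 5 = 13.37 − 5·4.2672 + 5 = -2.966
ΔM = M_P − M_Q = 12.353 − (-2.966) = 15.319; smaller M is more luminous → Star Q.
L ratio = 10^(0.4 |ΔM|) = 10^6.127 = 1.341×10^6

Star Q is more luminous, by a factor of 1.34×10^6.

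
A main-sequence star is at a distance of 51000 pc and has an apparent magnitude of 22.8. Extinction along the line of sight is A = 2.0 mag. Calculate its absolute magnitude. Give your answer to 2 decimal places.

5 log₁₀(d/10 pc) = 5 log₁₀(51000) − 5 = 18.538
M = m − 5 log₁₀(d/10) − A = 22.8 − 18.538 − 2.0 = 2.262

M ≈ 2.26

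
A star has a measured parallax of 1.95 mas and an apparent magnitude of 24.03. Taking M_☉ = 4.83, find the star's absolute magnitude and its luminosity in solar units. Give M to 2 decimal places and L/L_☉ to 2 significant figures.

M ≈ 15.48; L/L_☉ ≈ 5.5×10^-5

d = 1/p = 1000/1.95 mas = 512.8 pc
M = m − 5 log₁₀ d + 5 = 24.03 − 5·2.7100 + 5 = 15.480
M − M_☉ = 15.480 − 4.83 = 10.650
L/L_☉ = 10^(−0.4 × 10.650) = 5.495×10^-5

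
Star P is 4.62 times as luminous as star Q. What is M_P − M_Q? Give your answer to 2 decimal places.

Pogson: ΔM = −2.5 log₁₀(ratio) = −2.5 log₁₀(4.62) = −2.5 × 0.6646 = -1.662
Star P is brighter, so it has the smaller magnitude: the difference is negative.

M_P − M_Q ≈ -1.66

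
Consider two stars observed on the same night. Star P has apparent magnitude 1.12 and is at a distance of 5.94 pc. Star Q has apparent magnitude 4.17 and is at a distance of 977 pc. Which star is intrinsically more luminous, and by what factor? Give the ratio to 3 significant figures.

Star Q is more luminous, by a factor of 1630.

Star P: M = m − 5 log₁₀ d + 5 = 1.12 − 5·0.7738 + 5 = 2.251
Star Q: M = m − 5 log₁₀ d + 5 = 4.17 − 5·2.9899 + 5 = -5.779
ΔM = M_P − M_Q = 2.251 − (-5.779) = 8.031; smaller M is more luminous → Star Q.
L ratio = 10^(0.4 |ΔM|) = 10^3.212 = 1630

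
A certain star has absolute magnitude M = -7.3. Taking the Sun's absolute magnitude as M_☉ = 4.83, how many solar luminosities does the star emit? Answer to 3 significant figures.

M − M_☉ = -7.3 − 4.83 = -12.130
L/L_☉ = 10^(−0.4 (M − M_☉)) = 10^4.852 = 71120

L/L_☉ ≈ 71100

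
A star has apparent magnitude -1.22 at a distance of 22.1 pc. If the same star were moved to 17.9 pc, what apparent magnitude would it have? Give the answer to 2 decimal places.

m ≈ -1.68

Flux ∝ 1/d², so Δm = 5 log₁₀(d₂/d₁) = 5 log₁₀(17.9/22.1) = -0.458
m₂ = m₁ + Δm = -1.22 + (-0.458) = -1.678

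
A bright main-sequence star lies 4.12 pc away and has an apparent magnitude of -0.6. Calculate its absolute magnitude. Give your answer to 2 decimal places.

5 log₁₀(d/10 pc) = 5 log₁₀(4.120) − 5 = -1.926
M = m − 5 log₁₀(d/10) = -0.6 + 1.926 = 1.326

M ≈ 1.33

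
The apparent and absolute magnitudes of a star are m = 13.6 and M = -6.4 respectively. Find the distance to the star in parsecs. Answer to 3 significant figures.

μ = m − M = 20.000
m − M = 5 log₁₀ d − 5
log₁₀ d = (m − M)/5 + 1 = 5.0000
d = 10^5.0000 = 100000 pc

d ≈ 100000 pc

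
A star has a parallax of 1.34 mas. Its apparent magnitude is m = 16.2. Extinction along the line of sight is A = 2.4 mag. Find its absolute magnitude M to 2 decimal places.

M ≈ 4.44

p = 1.34 mas = 1.34×10^-3″ → d = 1/p = 746.3 pc
5 log₁₀(d/10 pc) = 5 log₁₀(746.3) − 5 = 9.364
M = m − 5 log₁₀(d/10) − A = 16.2 − 9.364 − 2.4 = 4.436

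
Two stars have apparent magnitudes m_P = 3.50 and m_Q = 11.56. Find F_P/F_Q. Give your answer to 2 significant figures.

Δm = 3.50 − (11.56) = -8.06
Flux ratio = 10^(−0.4 Δm) = 10^(−0.4 × -8.06) = 10^3.224 = 1675

F_P/F_Q ≈ 1700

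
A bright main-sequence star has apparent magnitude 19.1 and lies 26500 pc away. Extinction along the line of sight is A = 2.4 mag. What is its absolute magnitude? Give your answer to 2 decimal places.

M ≈ -0.42

5 log₁₀(d/10 pc) = 5 log₁₀(26500) − 5 = 17.116
M = m − 5 log₁₀(d/10) − A = 19.1 − 17.116 − 2.4 = -0.416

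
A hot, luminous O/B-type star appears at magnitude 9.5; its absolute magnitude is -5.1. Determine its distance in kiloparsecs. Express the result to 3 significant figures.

d ≈ 8.32 kpc

μ = m − M = 14.600
m − M = 5 log₁₀ d − 5
log₁₀ d = (m − M)/5 + 1 = 3.9200
d = 10^3.9200 = 8318 pc
= 8.318 kpc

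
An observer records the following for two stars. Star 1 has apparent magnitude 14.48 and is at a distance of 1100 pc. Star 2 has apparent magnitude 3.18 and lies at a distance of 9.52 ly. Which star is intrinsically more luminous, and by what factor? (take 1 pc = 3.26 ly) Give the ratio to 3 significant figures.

Star 1 is more luminous, by a factor of 4.28.

Star 1: M = m − 5 log₁₀ d + 5 = 14.48 − 5·3.0414 + 5 = 4.273
Star 2: d = 9.52 ly / 3.26 = 2.920 pc
Star 2: M = m − 5 log₁₀ d + 5 = 3.18 − 5·0.4654 + 5 = 5.853
ΔM = M_1 − M_2 = 4.273 − (5.853) = -1.580; smaller M is more luminous → Star 1.
L ratio = 10^(0.4 |ΔM|) = 10^0.632 = 4.285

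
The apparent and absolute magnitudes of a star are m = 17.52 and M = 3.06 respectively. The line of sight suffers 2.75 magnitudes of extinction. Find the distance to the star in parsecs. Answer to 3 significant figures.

d ≈ 2200 pc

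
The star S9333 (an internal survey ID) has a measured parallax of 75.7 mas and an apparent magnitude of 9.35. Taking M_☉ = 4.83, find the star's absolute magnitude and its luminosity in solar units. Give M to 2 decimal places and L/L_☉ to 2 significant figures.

d = 1/p = 1000/75.7 mas = 13.21 pc
M = m − 5 log₁₀ d + 5 = 9.35 − 5·1.1209 + 5 = 8.745
M − M_☉ = 8.745 − 4.83 = 3.915
L/L_☉ = 10^(−0.4 × 3.915) = 0.02715

M ≈ 8.75; L/L_☉ ≈ 0.027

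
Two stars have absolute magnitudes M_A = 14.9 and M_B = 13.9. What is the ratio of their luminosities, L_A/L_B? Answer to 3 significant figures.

L_A/L_B ≈ 0.398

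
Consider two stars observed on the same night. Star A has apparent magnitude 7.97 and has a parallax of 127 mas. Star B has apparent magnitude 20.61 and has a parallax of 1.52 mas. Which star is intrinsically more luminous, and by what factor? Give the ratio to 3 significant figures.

Star A: p = 127 mas = 0.127″ → d = 1/p = 7.874 pc
Star A: M = m − 5 log₁₀ d + 5 = 7.97 − 5·0.8962 + 5 = 8.489
Star B: p = 1.52 mas = 1.52×10^-3″ → d = 1/p = 657.9 pc
Star B: M = m − 5 log₁₀ d + 5 = 20.61 − 5·2.8182 + 5 = 11.519
ΔM = M_A − M_B = 8.489 − (11.519) = -3.030; smaller M is more luminous → Star A.
L ratio = 10^(0.4 |ΔM|) = 10^1.212 = 16.30

Star A is more luminous, by a factor of 16.3.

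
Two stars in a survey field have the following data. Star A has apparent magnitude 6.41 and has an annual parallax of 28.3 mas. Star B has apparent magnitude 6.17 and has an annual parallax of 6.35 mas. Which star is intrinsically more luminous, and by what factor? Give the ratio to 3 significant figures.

Star B is more luminous, by a factor of 24.8.

Star A: p = 28.3 mas = 0.0283″ → d = 1/p = 35.34 pc
Star A: M = m − 5 log₁₀ d + 5 = 6.41 − 5·1.5482 + 5 = 3.669
Star B: p = 6.35 mas = 6.35×10^-3″ → d = 1/p = 157.5 pc
Star B: M = m − 5 log₁₀ d + 5 = 6.17 − 5·2.1972 + 5 = 0.184
ΔM = M_A − M_B = 3.669 − (0.184) = 3.485; smaller M is more luminous → Star B.
L ratio = 10^(0.4 |ΔM|) = 10^1.394 = 24.78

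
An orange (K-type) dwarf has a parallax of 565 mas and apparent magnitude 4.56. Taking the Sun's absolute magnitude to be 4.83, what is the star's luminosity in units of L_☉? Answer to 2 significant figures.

d = 1/p = 1000/565 mas = 1.770 pc
M = m − 5 log₁₀ d + 5 = 4.56 − 5·0.2480 + 5 = 8.320
M − M_☉ = 8.320 − 4.83 = 3.490
L/L_☉ = 10^(−0.4 × 3.490) = 0.04017

L/L_☉ ≈ 0.040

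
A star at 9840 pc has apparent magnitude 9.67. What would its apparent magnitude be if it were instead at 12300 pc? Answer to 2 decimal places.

Flux ∝ 1/d², so Δm = 5 log₁₀(d₂/d₁) = 5 log₁₀(12300/9840) = 0.485
m₂ = m₁ + Δm = 9.67 + (0.485) = 10.155

m ≈ 10.15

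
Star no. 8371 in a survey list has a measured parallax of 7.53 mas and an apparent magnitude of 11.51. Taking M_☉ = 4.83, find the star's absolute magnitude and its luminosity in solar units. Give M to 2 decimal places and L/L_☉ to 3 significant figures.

d = 1/p = 1000/7.53 mas = 132.8 pc
M = m − 5 log₁₀ d + 5 = 11.51 − 5·2.1232 + 5 = 5.894
M − M_☉ = 5.894 − 4.83 = 1.064
L/L_☉ = 10^(−0.4 × 1.064) = 0.3753

M ≈ 5.89; L/L_☉ ≈ 0.375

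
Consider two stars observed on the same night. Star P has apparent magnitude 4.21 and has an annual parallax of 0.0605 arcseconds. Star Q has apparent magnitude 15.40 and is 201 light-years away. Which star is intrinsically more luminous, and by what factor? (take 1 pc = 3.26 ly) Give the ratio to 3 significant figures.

Star P: d = 1/p = 1/0.0605″ = 16.53 pc
Star P: M = m − 5 log₁₀ d + 5 = 4.21 − 5·1.2182 + 5 = 3.119
Star Q: d = 201 ly / 3.26 = 61.66 pc
Star Q: M = m − 5 log₁₀ d + 5 = 15.40 − 5·1.7900 + 5 = 11.450
ΔM = M_P − M_Q = 3.119 − (11.450) = -8.331; smaller M is more luminous → Star P.
L ratio = 10^(0.4 |ΔM|) = 10^3.333 = 2150

Star P is more luminous, by a factor of 2150.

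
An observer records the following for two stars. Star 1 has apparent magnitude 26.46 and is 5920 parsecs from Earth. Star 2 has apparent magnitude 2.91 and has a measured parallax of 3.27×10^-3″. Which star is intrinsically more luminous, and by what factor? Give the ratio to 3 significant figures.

Star 1: M = m − 5 log₁₀ d + 5 = 26.46 − 5·3.7723 + 5 = 12.598
Star 2: d = 1/p = 1/3.27×10^-3″ = 305.8 pc
Star 2: M = m − 5 log₁₀ d + 5 = 2.91 − 5·2.4855 + 5 = -4.517
ΔM = M_1 − M_2 = 12.598 − (-4.517) = 17.116; smaller M is more luminous → Star 2.
L ratio = 10^(0.4 |ΔM|) = 10^6.846 = 7.019×10^6

Star 2 is more luminous, by a factor of 7.02×10^6.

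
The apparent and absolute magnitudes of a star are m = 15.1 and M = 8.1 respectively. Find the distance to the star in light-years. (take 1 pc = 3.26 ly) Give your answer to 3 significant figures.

d ≈ 819 ly

Distance modulus: m − M = 15.1 − (8.1) = 7.000
m − M = 5 log₁₀ d − 5
log₁₀ d = (m − M)/5 + 1 = 2.4000
d = 10^2.4000 = 251.2 pc
= 818.9 ly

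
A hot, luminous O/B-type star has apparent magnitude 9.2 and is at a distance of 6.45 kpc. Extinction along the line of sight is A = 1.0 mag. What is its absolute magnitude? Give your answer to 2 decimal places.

d = 6.45 kpc = 6450 pc
5 log₁₀(d/10 pc) = 5 log₁₀(6450) − 5 = 14.048
M = m − 5 log₁₀(d/10) − A = 9.2 − 14.048 − 1.0 = -5.848

M ≈ -5.85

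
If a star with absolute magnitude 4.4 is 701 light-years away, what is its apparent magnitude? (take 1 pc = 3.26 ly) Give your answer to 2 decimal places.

d = 701 ly / 3.26 = 215.0 pc
m = M + 5 log₁₀ d − 5 = 4.4 + 5·2.3325 − 5 = 11.063

m ≈ 11.06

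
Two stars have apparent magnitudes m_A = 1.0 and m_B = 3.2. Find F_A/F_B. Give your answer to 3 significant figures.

F_A/F_B ≈ 7.59

Δm = 1.0 − (3.2) = -2.2
Flux ratio = 10^(−0.4 Δm) = 10^(−0.4 × -2.2) = 10^0.880 = 7.586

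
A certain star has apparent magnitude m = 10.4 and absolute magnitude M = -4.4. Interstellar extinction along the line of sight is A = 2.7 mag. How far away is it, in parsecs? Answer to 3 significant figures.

d ≈ 2630 pc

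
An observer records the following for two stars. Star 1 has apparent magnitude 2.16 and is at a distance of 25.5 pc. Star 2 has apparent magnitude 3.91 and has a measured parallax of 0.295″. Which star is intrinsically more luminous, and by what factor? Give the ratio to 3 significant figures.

Star 1: M = m − 5 log₁₀ d + 5 = 2.16 − 5·1.4065 + 5 = 0.127
Star 2: d = 1/p = 1/0.295″ = 3.390 pc
Star 2: M = m − 5 log₁₀ d + 5 = 3.91 − 5·0.5302 + 5 = 6.259
ΔM = M_1 − M_2 = 0.127 − (6.259) = -6.132; smaller M is more luminous → Star 1.
L ratio = 10^(0.4 |ΔM|) = 10^2.453 = 283.6

Star 1 is more luminous, by a factor of 284.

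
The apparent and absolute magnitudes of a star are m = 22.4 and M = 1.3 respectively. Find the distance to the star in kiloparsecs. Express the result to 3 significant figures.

μ = m − M = 21.100
m − M = 5 log₁₀ d − 5
log₁₀ d = (m − M)/5 + 1 = 5.2200
d = 10^5.2200 = 166000 pc
= 166.0 kpc

d ≈ 166 kpc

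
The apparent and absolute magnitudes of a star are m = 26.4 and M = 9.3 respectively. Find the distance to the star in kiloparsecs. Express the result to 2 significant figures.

d ≈ 26 kpc

Distance modulus: m − M = 26.4 − (9.3) = 17.100
m − M = 5 log₁₀ d − 5
log₁₀ d = (m − M)/5 + 1 = 4.4200
d = 10^4.4200 = 26300 pc
= 26.30 kpc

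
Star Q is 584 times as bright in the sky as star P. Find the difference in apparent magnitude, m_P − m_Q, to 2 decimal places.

Pogson: Δm = −2.5 log₁₀(ratio) = −2.5 log₁₀(584) = −2.5 × 2.7664 = -6.916
Star Q is brighter so has the smaller magnitude: m_P − m_Q is positive.

m_P − m_Q ≈ 6.92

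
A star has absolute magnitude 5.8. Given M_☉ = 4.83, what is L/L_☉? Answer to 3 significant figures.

L/L_☉ ≈ 0.409

M − M_☉ = 5.8 − 4.83 = 0.970
L/L_☉ = 10^(−0.4 (M − M_☉)) = 10^-0.388 = 0.4093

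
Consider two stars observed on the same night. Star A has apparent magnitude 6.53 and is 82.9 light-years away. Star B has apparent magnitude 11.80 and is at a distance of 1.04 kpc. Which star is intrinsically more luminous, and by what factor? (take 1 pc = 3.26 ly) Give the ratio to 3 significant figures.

Star B is more luminous, by a factor of 13.0.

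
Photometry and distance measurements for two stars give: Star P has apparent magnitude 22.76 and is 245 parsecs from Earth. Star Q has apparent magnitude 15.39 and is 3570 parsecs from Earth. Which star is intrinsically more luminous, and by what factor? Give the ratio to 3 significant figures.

Star Q is more luminous, by a factor of 188000.

Star P: M = m − 5 log₁₀ d + 5 = 22.76 − 5·2.3892 + 5 = 15.814
Star Q: M = m − 5 log₁₀ d + 5 = 15.39 − 5·3.5527 + 5 = 2.627
ΔM = M_P − M_Q = 15.814 − (2.627) = 13.188; smaller M is more luminous → Star Q.
L ratio = 10^(0.4 |ΔM|) = 10^5.275 = 188400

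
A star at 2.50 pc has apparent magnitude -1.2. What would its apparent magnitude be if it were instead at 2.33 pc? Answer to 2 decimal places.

m ≈ -1.35

Flux ∝ 1/d², so Δm = 5 log₁₀(d₂/d₁) = 5 log₁₀(2.33/2.50) = -0.153
m₂ = m₁ + Δm = -1.2 + (-0.153) = -1.353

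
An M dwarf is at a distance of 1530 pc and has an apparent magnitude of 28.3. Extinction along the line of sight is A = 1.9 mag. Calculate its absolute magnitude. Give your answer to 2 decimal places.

M ≈ 15.48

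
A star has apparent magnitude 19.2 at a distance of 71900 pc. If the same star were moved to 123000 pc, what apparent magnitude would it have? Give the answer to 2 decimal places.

Flux ∝ 1/d², so Δm = 5 log₁₀(d₂/d₁) = 5 log₁₀(123000/71900) = 1.166
m₂ = m₁ + Δm = 19.2 + (1.166) = 20.366

m ≈ 20.37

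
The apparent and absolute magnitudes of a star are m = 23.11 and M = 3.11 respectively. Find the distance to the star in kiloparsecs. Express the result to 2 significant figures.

d ≈ 100 kpc

μ = m − M = 20.000
m − M = 5 log₁₀ d − 5
log₁₀ d = (m − M)/5 + 1 = 5.0000
d = 10^5.0000 = 100000 pc
= 100.0 kpc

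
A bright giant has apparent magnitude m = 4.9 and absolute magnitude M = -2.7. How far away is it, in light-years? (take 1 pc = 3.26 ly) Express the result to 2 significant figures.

Distance modulus: m − M = 4.9 − (-2.7) = 7.600
m − M = 5 log₁₀ d − 5
log₁₀ d = (m − M)/5 + 1 = 2.5200
d = 10^2.5200 = 331.1 pc
= 1079 ly

d ≈ 1100 ly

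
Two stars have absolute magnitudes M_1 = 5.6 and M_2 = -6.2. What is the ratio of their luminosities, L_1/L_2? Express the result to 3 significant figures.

ΔM = M_1 − M_2 = 11.8
L_1/L_2 = 10^(−0.4 ΔM) = 10^-4.720 = 1.905×10^-5

L_1/L_2 ≈ 1.91×10^-5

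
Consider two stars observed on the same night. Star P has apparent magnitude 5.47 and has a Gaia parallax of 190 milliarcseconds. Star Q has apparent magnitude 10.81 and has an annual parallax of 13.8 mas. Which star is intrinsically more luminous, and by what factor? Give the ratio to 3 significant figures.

Star P: p = 190 mas = 0.190″ → d = 1/p = 5.263 pc
Star P: M = m − 5 log₁₀ d + 5 = 5.47 − 5·0.7212 + 5 = 6.864
Star Q: p = 13.8 mas = 0.0138″ → d = 1/p = 72.46 pc
Star Q: M = m − 5 log₁₀ d + 5 = 10.81 − 5·1.8601 + 5 = 6.509
ΔM = M_P − M_Q = 6.864 − (6.509) = 0.354; smaller M is more luminous → Star Q.
L ratio = 10^(0.4 |ΔM|) = 10^0.142 = 1.386

Star Q is more luminous, by a factor of 1.39.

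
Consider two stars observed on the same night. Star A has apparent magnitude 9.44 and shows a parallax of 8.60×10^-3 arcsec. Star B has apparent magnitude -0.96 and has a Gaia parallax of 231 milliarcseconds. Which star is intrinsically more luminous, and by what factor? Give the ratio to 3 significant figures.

Star A: d = 1/p = 1/8.60×10^-3″ = 116.3 pc
Star A: M = m − 5 log₁₀ d + 5 = 9.44 − 5·2.0655 + 5 = 4.112
Star B: p = 231 mas = 0.231″ → d = 1/p = 4.329 pc
Star B: M = m − 5 log₁₀ d + 5 = -0.96 − 5·0.6364 + 5 = 0.858
ΔM = M_A − M_B = 4.112 − (0.858) = 3.254; smaller M is more luminous → Star B.
L ratio = 10^(0.4 |ΔM|) = 10^1.302 = 20.03

Star B is more luminous, by a factor of 20.0.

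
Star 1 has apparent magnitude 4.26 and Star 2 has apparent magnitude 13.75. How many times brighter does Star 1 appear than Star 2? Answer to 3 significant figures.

6250

Δm = 4.26 − (13.75) = -9.49
Flux ratio = 10^(−0.4 Δm) = 10^(−0.4 × -9.49) = 10^3.796 = 6252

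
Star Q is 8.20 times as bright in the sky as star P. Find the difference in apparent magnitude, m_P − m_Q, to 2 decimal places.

m_P − m_Q ≈ 2.28

Pogson: Δm = −2.5 log₁₀(ratio) = −2.5 log₁₀(8.20) = −2.5 × 0.9138 = -2.285
Star Q is brighter so has the smaller magnitude: m_P − m_Q is positive.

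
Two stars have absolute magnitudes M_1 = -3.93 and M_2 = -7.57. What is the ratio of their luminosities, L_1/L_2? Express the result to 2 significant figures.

ΔM = M_1 − M_2 = 3.64
L_1/L_2 = 10^(−0.4 ΔM) = 10^-1.456 = 0.03499

L_1/L_2 ≈ 0.035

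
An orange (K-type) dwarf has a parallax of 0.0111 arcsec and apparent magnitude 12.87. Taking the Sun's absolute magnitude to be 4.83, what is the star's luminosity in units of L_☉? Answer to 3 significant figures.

L/L_☉ ≈ 0.0494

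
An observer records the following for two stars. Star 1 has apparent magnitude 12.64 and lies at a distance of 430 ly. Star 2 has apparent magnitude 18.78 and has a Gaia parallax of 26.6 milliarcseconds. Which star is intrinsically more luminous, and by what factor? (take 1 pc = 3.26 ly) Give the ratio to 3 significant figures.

Star 1 is more luminous, by a factor of 3520.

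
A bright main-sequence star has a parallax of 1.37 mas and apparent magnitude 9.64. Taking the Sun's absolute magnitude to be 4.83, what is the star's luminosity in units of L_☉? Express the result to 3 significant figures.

L/L_☉ ≈ 63.5

d = 1/p = 1000/1.37 mas = 729.9 pc
M = m − 5 log₁₀ d + 5 = 9.64 − 5·2.8633 + 5 = 0.324
M − M_☉ = 0.324 − 4.83 = -4.506
L/L_☉ = 10^(−0.4 × -4.506) = 63.47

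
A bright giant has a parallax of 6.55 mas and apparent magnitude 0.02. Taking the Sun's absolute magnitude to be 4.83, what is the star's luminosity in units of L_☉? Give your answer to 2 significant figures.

d = 1/p = 1000/6.55 mas = 152.7 pc
M = m − 5 log₁₀ d + 5 = 0.02 − 5·2.1838 + 5 = -5.899
M − M_☉ = -5.899 − 4.83 = -10.729
L/L_☉ = 10^(−0.4 × -10.729) = 19570

L/L_☉ ≈ 20000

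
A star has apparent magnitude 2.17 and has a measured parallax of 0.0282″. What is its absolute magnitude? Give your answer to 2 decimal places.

M ≈ -0.58

d = 1/p = 1/0.0282″ = 35.46 pc
5 log₁₀(d/10 pc) = 5 log₁₀(35.46) − 5 = 2.749
M = m − 5 log₁₀(d/10) = 2.17 − 2.749 = -0.579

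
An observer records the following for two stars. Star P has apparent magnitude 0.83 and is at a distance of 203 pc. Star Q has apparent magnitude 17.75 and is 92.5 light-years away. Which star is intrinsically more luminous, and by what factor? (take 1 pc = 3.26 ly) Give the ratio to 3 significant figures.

Star P: M = m − 5 log₁₀ d + 5 = 0.83 − 5·2.3075 + 5 = -5.707
Star Q: d = 92.5 ly / 3.26 = 28.37 pc
Star Q: M = m − 5 log₁₀ d + 5 = 17.75 − 5·1.4529 + 5 = 15.485
ΔM = M_P − M_Q = -5.707 − (15.485) = -21.193; smaller M is more luminous → Star P.
L ratio = 10^(0.4 |ΔM|) = 10^8.477 = 3.000×10^8

Star P is more luminous, by a factor of 3.00×10^8.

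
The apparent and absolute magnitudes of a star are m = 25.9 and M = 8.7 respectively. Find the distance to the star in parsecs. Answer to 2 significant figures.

d ≈ 28000 pc

Distance modulus: m − M = 25.9 − (8.7) = 17.200
m − M = 5 log₁₀ d − 5
log₁₀ d = (m − M)/5 + 1 = 4.4400
d = 10^4.4400 = 27540 pc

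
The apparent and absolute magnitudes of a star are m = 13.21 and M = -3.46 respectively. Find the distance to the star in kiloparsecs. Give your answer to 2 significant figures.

d ≈ 22 kpc

Distance modulus: m − M = 13.21 − (-3.46) = 16.670
m − M = 5 log₁₀ d − 5
log₁₀ d = (m − M)/5 + 1 = 4.3340
d = 10^4.3340 = 21580 pc
= 21.58 kpc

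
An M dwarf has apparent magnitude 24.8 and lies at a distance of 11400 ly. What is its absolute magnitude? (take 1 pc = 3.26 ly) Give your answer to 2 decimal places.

d = 11400 ly / 3.26 = 3497 pc
5 log₁₀(d/10 pc) = 5 log₁₀(3497) − 5 = 12.718
M = m − 5 log₁₀(d/10) = 24.8 − 12.718 = 12.082

M ≈ 12.08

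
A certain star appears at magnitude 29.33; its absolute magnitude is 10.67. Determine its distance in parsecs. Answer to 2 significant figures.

Distance modulus: m − M = 29.33 − (10.67) = 18.660
m − M = 5 log₁₀ d − 5
log₁₀ d = (m − M)/5 + 1 = 4.7320
d = 10^4.7320 = 53950 pc

d ≈ 54000 pc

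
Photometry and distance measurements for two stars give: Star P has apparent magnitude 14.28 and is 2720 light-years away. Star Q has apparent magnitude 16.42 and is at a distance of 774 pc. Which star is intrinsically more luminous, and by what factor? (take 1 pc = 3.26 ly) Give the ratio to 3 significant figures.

Star P is more luminous, by a factor of 8.34.

Star P: d = 2720 ly / 3.26 = 834.4 pc
Star P: M = m − 5 log₁₀ d + 5 = 14.28 − 5·2.9214 + 5 = 4.673
Star Q: M = m − 5 log₁₀ d + 5 = 16.42 − 5·2.8887 + 5 = 6.976
ΔM = M_P − M_Q = 4.673 − (6.976) = -2.303; smaller M is more luminous → Star P.
L ratio = 10^(0.4 |ΔM|) = 10^0.921 = 8.341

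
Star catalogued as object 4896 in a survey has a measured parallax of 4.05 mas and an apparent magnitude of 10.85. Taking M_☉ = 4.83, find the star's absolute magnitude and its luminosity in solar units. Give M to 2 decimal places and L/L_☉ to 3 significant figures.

M ≈ 3.89; L/L_☉ ≈ 2.38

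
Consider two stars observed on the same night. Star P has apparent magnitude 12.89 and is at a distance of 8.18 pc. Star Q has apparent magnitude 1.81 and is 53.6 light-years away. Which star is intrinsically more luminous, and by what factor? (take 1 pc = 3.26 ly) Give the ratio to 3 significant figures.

Star P: M = m − 5 log₁₀ d + 5 = 12.89 − 5·0.9128 + 5 = 13.326
Star Q: d = 53.6 ly / 3.26 = 16.44 pc
Star Q: M = m − 5 log₁₀ d + 5 = 1.81 − 5·1.2159 + 5 = 0.730
ΔM = M_P − M_Q = 13.326 − (0.730) = 12.596; smaller M is more luminous → Star Q.
L ratio = 10^(0.4 |ΔM|) = 10^5.038 = 109200

Star Q is more luminous, by a factor of 109000.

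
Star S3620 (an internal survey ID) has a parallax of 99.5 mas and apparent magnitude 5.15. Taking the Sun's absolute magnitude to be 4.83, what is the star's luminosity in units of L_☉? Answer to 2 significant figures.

L/L_☉ ≈ 0.75

d = 1/p = 1000/99.5 mas = 10.05 pc
M = m − 5 log₁₀ d + 5 = 5.15 − 5·1.0022 + 5 = 5.139
M − M_☉ = 5.139 − 4.83 = 0.309
L/L_☉ = 10^(−0.4 × 0.309) = 0.7522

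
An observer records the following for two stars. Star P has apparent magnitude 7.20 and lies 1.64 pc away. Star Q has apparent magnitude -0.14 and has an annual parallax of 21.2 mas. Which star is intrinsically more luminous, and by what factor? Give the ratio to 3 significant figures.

Star Q is more luminous, by a factor of 714000.

Star P: M = m − 5 log₁₀ d + 5 = 7.20 − 5·0.2148 + 5 = 11.126
Star Q: p = 21.2 mas = 0.0212″ → d = 1/p = 47.17 pc
Star Q: M = m − 5 log₁₀ d + 5 = -0.14 − 5·1.6737 + 5 = -3.508
ΔM = M_P − M_Q = 11.126 − (-3.508) = 14.634; smaller M is more luminous → Star Q.
L ratio = 10^(0.4 |ΔM|) = 10^5.854 = 713900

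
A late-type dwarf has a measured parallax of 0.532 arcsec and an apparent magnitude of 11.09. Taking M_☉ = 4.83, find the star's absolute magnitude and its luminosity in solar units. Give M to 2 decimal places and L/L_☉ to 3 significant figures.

d = 1/p = 1/0.532″ = 1.880 pc
M = m − 5 log₁₀ d + 5 = 11.09 − 5·0.2741 + 5 = 14.720
M − M_☉ = 14.720 − 4.83 = 9.890
L/L_☉ = 10^(−0.4 × 9.890) = 1.107×10^-4

M ≈ 14.72; L/L_☉ ≈ 1.11×10^-4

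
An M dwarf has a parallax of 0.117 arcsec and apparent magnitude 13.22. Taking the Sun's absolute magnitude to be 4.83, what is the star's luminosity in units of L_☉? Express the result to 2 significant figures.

d = 1/p = 1/0.117″ = 8.547 pc
M = m − 5 log₁₀ d + 5 = 13.22 − 5·0.9318 + 5 = 13.561
M − M_☉ = 13.561 − 4.83 = 8.731
L/L_☉ = 10^(−0.4 × 8.731) = 3.218×10^-4

L/L_☉ ≈ 3.2×10^-4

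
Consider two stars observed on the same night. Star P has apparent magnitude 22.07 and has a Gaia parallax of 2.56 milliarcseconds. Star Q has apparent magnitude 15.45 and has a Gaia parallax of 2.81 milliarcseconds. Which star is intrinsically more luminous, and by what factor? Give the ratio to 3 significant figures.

Star P: p = 2.56 mas = 2.56×10^-3″ → d = 1/p = 390.6 pc
Star P: M = m − 5 log₁₀ d + 5 = 22.07 − 5·2.5918 + 5 = 14.111
Star Q: p = 2.81 mas = 2.81×10^-3″ → d = 1/p = 355.9 pc
Star Q: M = m − 5 log₁₀ d + 5 = 15.45 − 5·2.5513 + 5 = 7.694
ΔM = M_P − M_Q = 14.111 − (7.694) = 6.418; smaller M is more luminous → Star Q.
L ratio = 10^(0.4 |ΔM|) = 10^2.567 = 369.0

Star Q is more luminous, by a factor of 369.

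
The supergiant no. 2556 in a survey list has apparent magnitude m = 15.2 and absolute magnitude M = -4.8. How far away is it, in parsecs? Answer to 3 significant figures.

d ≈ 100000 pc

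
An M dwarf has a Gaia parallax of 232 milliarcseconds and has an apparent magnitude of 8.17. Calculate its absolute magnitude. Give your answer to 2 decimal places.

p = 232 mas = 0.232″ → d = 1/p = 4.310 pc
5 log₁₀(d/10 pc) = 5 log₁₀(4.310) − 5 = -1.827
M = m − 5 log₁₀(d/10) = 8.17 + 1.827 = 9.997

M ≈ 10.00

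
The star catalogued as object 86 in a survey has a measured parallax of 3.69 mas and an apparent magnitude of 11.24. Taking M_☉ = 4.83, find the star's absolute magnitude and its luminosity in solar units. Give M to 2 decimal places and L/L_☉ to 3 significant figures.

M ≈ 4.08; L/L_☉ ≈ 2.00

d = 1/p = 1000/3.69 mas = 271.0 pc
M = m − 5 log₁₀ d + 5 = 11.24 − 5·2.4330 + 5 = 4.075
M − M_☉ = 4.075 − 4.83 = -0.755
L/L_☉ = 10^(−0.4 × -0.755) = 2.004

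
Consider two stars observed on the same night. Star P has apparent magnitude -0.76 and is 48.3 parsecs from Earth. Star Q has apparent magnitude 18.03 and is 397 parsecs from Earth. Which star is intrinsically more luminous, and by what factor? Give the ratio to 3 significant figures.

Star P: M = m − 5 log₁₀ d + 5 = -0.76 − 5·1.6839 + 5 = -4.180
Star Q: M = m − 5 log₁₀ d + 5 = 18.03 − 5·2.5988 + 5 = 10.036
ΔM = M_P − M_Q = -4.180 − (10.036) = -14.216; smaller M is more luminous → Star P.
L ratio = 10^(0.4 |ΔM|) = 10^5.686 = 485600

Star P is more luminous, by a factor of 486000.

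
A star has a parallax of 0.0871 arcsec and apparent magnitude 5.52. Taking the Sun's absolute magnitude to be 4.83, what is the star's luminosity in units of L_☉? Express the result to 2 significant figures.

L/L_☉ ≈ 0.70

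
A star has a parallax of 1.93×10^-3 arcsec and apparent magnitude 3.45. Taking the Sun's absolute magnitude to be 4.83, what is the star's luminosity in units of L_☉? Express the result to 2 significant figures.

d = 1/p = 1/1.93×10^-3″ = 518.1 pc
M = m − 5 log₁₀ d + 5 = 3.45 − 5·2.7144 + 5 = -5.122
M − M_☉ = -5.122 − 4.83 = -9.952
L/L_☉ = 10^(−0.4 × -9.952) = 9569

L/L_☉ ≈ 9600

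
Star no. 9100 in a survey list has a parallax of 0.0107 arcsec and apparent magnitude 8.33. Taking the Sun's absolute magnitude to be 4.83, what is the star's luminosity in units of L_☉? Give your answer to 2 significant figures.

d = 1/p = 1/0.0107″ = 93.46 pc
M = m − 5 log₁₀ d + 5 = 8.33 − 5·1.9706 + 5 = 3.477
M − M_☉ = 3.477 − 4.83 = -1.353
L/L_☉ = 10^(−0.4 × -1.353) = 3.477

L/L_☉ ≈ 3.5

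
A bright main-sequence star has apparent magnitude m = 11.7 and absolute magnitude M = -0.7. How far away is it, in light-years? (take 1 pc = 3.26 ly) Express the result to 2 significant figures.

Distance modulus: m − M = 11.7 − (-0.7) = 12.400
m − M = 5 log₁₀ d − 5
log₁₀ d = (m − M)/5 + 1 = 3.4800
d = 10^3.4800 = 3020 pc
= 9845 ly

d ≈ 9800 ly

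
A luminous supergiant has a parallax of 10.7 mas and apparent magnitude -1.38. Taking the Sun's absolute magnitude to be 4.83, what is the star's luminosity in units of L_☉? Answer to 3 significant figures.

L/L_☉ ≈ 26600

d = 1/p = 1000/10.7 mas = 93.46 pc
M = m − 5 log₁₀ d + 5 = -1.38 − 5·1.9706 + 5 = -6.233
M − M_☉ = -6.233 − 4.83 = -11.063
L/L_☉ = 10^(−0.4 × -11.063) = 26620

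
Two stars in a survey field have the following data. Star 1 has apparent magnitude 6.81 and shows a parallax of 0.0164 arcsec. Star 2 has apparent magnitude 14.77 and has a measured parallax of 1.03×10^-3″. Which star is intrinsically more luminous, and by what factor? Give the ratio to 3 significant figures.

Star 1: d = 1/p = 1/0.0164″ = 60.98 pc
Star 1: M = m − 5 log₁₀ d + 5 = 6.81 − 5·1.7852 + 5 = 2.884
Star 2: d = 1/p = 1/1.03×10^-3″ = 970.9 pc
Star 2: M = m − 5 log₁₀ d + 5 = 14.77 − 5·2.9872 + 5 = 4.834
ΔM = M_1 − M_2 = 2.884 − (4.834) = -1.950; smaller M is more luminous → Star 1.
L ratio = 10^(0.4 |ΔM|) = 10^0.780 = 6.025

Star 1 is more luminous, by a factor of 6.03.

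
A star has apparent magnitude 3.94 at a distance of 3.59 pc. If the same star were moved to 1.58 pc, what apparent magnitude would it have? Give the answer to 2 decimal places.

m ≈ 2.16

Flux ∝ 1/d², so Δm = 5 log₁₀(d₂/d₁) = 5 log₁₀(1.58/3.59) = -1.782
m₂ = m₁ + Δm = 3.94 + (-1.782) = 2.158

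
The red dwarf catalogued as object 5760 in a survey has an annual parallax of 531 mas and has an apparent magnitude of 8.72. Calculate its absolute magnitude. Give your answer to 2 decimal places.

p = 531 mas = 0.531″ → d = 1/p = 1.883 pc
5 log₁₀(d/10 pc) = 5 log₁₀(1.883) − 5 = -3.625
M = m − 5 log₁₀(d/10) = 8.72 + 3.625 = 12.345

M ≈ 12.35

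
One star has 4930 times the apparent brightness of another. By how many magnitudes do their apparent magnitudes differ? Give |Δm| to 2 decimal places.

Pogson: Δm = −2.5 log₁₀(ratio) = −2.5 log₁₀(4930) = −2.5 × 3.6928 = -9.232

|Δm| ≈ 9.23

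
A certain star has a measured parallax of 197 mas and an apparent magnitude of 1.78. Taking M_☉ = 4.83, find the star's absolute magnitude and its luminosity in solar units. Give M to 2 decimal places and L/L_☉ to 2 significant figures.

d = 1/p = 1000/197 mas = 5.076 pc
M = m − 5 log₁₀ d + 5 = 1.78 − 5·0.7055 + 5 = 3.252
M − M_☉ = 3.252 − 4.83 = -1.578
L/L_☉ = 10^(−0.4 × -1.578) = 4.276

M ≈ 3.25; L/L_☉ ≈ 4.3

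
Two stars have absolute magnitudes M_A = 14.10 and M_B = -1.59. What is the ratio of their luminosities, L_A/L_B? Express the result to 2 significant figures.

L_A/L_B ≈ 5.3×10^-7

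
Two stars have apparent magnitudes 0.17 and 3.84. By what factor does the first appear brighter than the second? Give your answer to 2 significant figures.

Δm = 0.17 − (3.84) = -3.67
Flux ratio = 10^(−0.4 Δm) = 10^(−0.4 × -3.67) = 10^1.468 = 29.38

29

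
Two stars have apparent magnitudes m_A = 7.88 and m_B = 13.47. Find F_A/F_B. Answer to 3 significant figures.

F_A/F_B ≈ 172

Δm = 7.88 − (13.47) = -5.59
Flux ratio = 10^(−0.4 Δm) = 10^(−0.4 × -5.59) = 10^2.236 = 172.2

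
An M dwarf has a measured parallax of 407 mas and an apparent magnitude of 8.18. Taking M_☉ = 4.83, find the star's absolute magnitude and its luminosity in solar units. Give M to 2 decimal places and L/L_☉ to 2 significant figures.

M ≈ 11.23; L/L_☉ ≈ 2.8×10^-3

d = 1/p = 1000/407 mas = 2.457 pc
M = m − 5 log₁₀ d + 5 = 8.18 − 5·0.3904 + 5 = 11.228
M − M_☉ = 11.228 − 4.83 = 6.398
L/L_☉ = 10^(−0.4 × 6.398) = 2.759×10^-3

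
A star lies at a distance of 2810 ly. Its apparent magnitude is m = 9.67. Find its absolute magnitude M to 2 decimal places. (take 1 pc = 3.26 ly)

M ≈ -0.01

d = 2810 ly / 3.26 = 862.0 pc
5 log₁₀(d/10 pc) = 5 log₁₀(862.0) − 5 = 9.677
M = m − 5 log₁₀(d/10) = 9.67 − 9.677 = -0.007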